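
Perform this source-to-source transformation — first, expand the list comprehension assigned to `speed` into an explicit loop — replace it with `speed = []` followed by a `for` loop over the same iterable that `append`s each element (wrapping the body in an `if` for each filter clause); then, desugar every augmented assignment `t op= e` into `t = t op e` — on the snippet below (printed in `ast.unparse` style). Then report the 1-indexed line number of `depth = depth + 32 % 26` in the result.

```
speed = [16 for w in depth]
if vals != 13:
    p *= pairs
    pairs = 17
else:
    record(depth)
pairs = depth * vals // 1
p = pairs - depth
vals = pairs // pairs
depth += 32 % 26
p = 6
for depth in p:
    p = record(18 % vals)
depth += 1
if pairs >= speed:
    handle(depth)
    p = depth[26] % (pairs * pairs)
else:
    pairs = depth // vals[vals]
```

Transformed code:
speed = []
for w in depth:
    speed.append(16)
if vals != 13:
    p = p * pairs
    pairs = 17
else:
    record(depth)
pairs = depth * vals // 1
p = pairs - depth
vals = pairs // pairs
depth = depth + 32 % 26
p = 6
for depth in p:
    p = record(18 % vals)
depth = depth + 1
if pairs >= speed:
    handle(depth)
    p = depth[26] % (pairs * pairs)
else:
    pairs = depth // vals[vals]

12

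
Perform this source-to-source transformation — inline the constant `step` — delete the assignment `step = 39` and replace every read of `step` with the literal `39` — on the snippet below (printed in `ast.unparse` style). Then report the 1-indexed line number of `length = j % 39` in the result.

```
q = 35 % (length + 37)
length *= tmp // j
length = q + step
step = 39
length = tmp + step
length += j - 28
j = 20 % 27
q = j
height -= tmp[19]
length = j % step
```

9

Transformed code:
q = 35 % (length + 37)
length *= tmp // j
length = q + 39
length = tmp + 39
length += j - 28
j = 20 % 27
q = j
height -= tmp[19]
length = j % 39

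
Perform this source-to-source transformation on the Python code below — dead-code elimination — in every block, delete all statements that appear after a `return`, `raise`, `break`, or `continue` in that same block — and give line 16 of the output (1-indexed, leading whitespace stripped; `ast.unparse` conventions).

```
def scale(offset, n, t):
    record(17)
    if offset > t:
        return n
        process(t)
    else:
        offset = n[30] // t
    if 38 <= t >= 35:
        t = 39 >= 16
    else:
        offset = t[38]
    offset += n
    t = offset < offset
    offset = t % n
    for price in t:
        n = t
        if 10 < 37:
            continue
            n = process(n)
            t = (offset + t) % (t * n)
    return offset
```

if 10 < 37:

Transformed code:
def scale(offset, n, t):
    record(17)
    if offset > t:
        return n
    else:
        offset = n[30] // t
    if 38 <= t >= 35:
        t = 39 >= 16
    else:
        offset = t[38]
    offset += n
    t = offset < offset
    offset = t % n
    for price in t:
        n = t
        if 10 < 37:
            continue
    return offset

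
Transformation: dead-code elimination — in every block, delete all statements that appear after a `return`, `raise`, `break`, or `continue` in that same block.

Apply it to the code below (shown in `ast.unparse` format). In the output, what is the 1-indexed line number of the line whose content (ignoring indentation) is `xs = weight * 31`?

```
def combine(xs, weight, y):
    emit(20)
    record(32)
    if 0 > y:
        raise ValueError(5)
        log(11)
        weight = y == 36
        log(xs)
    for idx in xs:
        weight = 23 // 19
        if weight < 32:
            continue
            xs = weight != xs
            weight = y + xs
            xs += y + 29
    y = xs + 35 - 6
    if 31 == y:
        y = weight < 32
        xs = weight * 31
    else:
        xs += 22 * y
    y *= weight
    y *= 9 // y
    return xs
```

Transformed code:
def combine(xs, weight, y):
    emit(20)
    record(32)
    if 0 > y:
        raise ValueError(5)
    for idx in xs:
        weight = 23 // 19
        if weight < 32:
            continue
    y = xs + 35 - 6
    if 31 == y:
        y = weight < 32
        xs = weight * 31
    else:
        xs += 22 * y
    y *= weight
    y *= 9 // y
    return xs

13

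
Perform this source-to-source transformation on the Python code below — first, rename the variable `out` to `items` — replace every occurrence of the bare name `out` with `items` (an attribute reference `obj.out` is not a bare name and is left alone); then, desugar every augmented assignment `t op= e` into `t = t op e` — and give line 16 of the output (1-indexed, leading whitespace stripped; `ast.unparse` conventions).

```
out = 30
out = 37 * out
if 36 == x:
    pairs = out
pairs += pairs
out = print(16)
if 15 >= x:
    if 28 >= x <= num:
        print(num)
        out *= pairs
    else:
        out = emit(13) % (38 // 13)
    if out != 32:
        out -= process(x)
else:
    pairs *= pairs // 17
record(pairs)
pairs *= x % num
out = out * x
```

Transformed code:
items = 30
items = 37 * items
if 36 == x:
    pairs = items
pairs = pairs + pairs
items = print(16)
if 15 >= x:
    if 28 >= x <= num:
        print(num)
        items = items * pairs
    else:
        items = emit(13) % (38 // 13)
    if items != 32:
        items = items - process(x)
else:
    pairs = pairs * (pairs // 17)
record(pairs)
pairs = pairs * (x % num)
items = items * x

pairs = pairs * (pairs // 17)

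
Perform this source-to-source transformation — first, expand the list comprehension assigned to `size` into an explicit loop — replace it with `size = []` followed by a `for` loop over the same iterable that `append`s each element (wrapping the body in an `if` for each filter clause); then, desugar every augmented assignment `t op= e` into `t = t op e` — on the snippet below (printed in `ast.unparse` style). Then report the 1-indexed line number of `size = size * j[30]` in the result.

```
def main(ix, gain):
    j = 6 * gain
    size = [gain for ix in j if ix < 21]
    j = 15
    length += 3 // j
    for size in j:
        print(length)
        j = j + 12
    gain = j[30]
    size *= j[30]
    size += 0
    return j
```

Transformed code:
def main(ix, gain):
    j = 6 * gain
    size = []
    for ix in j:
        if ix < 21:
            size.append(gain)
    j = 15
    length = length + 3 // j
    for size in j:
        print(length)
        j = j + 12
    gain = j[30]
    size = size * j[30]
    size = size + 0
    return j

13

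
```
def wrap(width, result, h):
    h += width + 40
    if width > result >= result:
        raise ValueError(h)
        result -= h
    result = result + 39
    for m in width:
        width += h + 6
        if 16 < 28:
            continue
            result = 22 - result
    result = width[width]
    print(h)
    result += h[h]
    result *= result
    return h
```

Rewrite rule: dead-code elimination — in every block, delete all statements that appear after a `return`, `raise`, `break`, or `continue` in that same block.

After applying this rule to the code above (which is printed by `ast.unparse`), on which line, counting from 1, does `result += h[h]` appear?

12

Transformed code:
def wrap(width, result, h):
    h += width + 40
    if width > result >= result:
        raise ValueError(h)
    result = result + 39
    for m in width:
        width += h + 6
        if 16 < 28:
            continue
    result = width[width]
    print(h)
    result += h[h]
    result *= result
    return h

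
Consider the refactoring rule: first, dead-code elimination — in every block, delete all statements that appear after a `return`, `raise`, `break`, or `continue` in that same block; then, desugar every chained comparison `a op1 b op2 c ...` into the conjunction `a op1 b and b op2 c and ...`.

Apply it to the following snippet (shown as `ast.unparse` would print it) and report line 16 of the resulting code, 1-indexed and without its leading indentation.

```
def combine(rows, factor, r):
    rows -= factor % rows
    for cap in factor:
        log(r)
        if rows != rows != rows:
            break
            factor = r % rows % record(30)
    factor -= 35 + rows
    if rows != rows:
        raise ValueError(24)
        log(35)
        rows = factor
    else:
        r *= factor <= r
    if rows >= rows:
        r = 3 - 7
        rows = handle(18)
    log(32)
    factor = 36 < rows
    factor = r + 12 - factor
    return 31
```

Transformed code:
def combine(rows, factor, r):
    rows -= factor % rows
    for cap in factor:
        log(r)
        if rows != rows and rows != rows:
            break
    factor -= 35 + rows
    if rows != rows:
        raise ValueError(24)
    else:
        r *= factor <= r
    if rows >= rows:
        r = 3 - 7
        rows = handle(18)
    log(32)
    factor = 36 < rows
    factor = r + 12 - factor
    return 31

factor = 36 < rows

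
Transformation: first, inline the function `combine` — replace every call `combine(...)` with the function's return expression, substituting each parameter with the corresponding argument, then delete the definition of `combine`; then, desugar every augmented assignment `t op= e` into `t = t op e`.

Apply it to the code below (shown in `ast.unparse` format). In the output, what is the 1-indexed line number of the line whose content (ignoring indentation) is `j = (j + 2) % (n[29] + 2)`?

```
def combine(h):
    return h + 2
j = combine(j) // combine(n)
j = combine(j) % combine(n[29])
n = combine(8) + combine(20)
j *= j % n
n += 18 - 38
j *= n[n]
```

Transformed code:
j = (j + 2) // (n + 2)
j = (j + 2) % (n[29] + 2)
n = 8 + 2 + (20 + 2)
j = j * (j % n)
n = n + (18 - 38)
j = j * n[n]

2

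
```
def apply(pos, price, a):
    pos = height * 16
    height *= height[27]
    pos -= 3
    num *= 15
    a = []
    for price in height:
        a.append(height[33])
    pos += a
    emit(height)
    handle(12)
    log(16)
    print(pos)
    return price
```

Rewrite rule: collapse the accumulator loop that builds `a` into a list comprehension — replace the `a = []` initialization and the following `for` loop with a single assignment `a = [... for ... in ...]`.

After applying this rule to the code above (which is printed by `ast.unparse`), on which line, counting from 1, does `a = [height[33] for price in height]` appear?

Transformed code:
def apply(pos, price, a):
    pos = height * 16
    height *= height[27]
    pos -= 3
    num *= 15
    a = [height[33] for price in height]
    pos += a
    emit(height)
    handle(12)
    log(16)
    print(pos)
    return price

6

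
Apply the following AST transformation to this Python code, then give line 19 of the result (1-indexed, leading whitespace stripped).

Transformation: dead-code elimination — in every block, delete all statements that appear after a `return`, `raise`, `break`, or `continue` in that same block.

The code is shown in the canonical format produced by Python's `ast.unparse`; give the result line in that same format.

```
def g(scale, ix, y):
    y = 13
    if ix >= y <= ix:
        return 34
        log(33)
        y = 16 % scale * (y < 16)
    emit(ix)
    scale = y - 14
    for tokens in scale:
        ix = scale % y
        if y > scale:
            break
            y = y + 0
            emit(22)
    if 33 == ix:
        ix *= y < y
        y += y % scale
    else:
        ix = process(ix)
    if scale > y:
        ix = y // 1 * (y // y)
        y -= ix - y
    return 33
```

return 33

Transformed code:
def g(scale, ix, y):
    y = 13
    if ix >= y <= ix:
        return 34
    emit(ix)
    scale = y - 14
    for tokens in scale:
        ix = scale % y
        if y > scale:
            break
    if 33 == ix:
        ix *= y < y
        y += y % scale
    else:
        ix = process(ix)
    if scale > y:
        ix = y // 1 * (y // y)
        y -= ix - y
    return 33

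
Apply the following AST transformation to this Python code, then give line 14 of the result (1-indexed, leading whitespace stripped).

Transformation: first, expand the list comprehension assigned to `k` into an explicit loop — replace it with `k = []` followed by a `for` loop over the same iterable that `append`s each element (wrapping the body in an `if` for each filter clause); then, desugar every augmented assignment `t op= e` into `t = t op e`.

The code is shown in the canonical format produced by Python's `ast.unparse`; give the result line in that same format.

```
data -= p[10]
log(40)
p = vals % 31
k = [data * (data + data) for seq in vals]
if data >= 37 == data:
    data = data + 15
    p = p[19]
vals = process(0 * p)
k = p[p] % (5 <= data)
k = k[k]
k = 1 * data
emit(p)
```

emit(p)

Transformed code:
data = data - p[10]
log(40)
p = vals % 31
k = []
for seq in vals:
    k.append(data * (data + data))
if data >= 37 == data:
    data = data + 15
    p = p[19]
vals = process(0 * p)
k = p[p] % (5 <= data)
k = k[k]
k = 1 * data
emit(p)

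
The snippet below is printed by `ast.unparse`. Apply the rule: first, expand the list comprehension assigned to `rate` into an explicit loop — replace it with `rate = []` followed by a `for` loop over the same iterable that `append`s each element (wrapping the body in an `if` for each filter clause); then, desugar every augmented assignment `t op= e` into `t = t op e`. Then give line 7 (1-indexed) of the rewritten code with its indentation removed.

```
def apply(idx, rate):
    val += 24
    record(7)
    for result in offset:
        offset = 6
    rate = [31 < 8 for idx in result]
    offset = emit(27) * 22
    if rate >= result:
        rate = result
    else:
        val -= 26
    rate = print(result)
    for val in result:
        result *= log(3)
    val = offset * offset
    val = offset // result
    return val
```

Transformed code:
def apply(idx, rate):
    val = val + 24
    record(7)
    for result in offset:
        offset = 6
    rate = []
    for idx in result:
        rate.append(31 < 8)
    offset = emit(27) * 22
    if rate >= result:
        rate = result
    else:
        val = val - 26
    rate = print(result)
    for val in result:
        result = result * log(3)
    val = offset * offset
    val = offset // result
    return val

for idx in result:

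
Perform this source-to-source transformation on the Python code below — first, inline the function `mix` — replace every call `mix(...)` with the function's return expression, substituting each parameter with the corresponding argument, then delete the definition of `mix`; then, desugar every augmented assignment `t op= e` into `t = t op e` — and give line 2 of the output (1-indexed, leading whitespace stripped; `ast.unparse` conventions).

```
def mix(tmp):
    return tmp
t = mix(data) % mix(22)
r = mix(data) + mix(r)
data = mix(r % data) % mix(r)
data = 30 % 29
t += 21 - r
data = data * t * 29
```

r = data + r

Transformed code:
t = data % 22
r = data + r
data = r % data % r
data = 30 % 29
t = t + (21 - r)
data = data * t * 29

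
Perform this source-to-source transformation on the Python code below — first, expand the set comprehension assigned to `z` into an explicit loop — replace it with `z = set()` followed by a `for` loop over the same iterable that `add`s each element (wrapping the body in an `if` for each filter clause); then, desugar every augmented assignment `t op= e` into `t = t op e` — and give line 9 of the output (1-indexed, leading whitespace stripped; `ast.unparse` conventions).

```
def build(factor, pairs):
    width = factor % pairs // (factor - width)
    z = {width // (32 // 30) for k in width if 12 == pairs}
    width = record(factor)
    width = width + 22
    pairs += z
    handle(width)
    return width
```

Transformed code:
def build(factor, pairs):
    width = factor % pairs // (factor - width)
    z = set()
    for k in width:
        if 12 == pairs:
            z.add(width // (32 // 30))
    width = record(factor)
    width = width + 22
    pairs = pairs + z
    handle(width)
    return width

pairs = pairs + z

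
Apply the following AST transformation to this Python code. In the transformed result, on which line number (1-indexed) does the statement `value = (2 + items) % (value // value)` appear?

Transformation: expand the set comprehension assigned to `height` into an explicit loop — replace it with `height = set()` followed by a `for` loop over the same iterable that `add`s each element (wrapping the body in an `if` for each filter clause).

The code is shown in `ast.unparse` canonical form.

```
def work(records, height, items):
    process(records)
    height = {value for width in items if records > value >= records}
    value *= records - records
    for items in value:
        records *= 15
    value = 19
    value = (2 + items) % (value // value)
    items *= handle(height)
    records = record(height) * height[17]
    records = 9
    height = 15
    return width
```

Transformed code:
def work(records, height, items):
    process(records)
    height = set()
    for width in items:
        if records > value >= records:
            height.add(value)
    value *= records - records
    for items in value:
        records *= 15
    value = 19
    value = (2 + items) % (value // value)
    items *= handle(height)
    records = record(height) * height[17]
    records = 9
    height = 15
    return width

11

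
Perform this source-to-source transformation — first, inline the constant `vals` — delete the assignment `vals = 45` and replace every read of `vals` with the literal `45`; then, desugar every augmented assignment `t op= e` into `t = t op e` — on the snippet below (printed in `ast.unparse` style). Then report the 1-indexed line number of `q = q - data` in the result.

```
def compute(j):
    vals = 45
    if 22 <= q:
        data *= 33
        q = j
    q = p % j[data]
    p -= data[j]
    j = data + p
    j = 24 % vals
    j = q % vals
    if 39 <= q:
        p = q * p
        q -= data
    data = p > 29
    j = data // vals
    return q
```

Transformed code:
def compute(j):
    if 22 <= q:
        data = data * 33
        q = j
    q = p % j[data]
    p = p - data[j]
    j = data + p
    j = 24 % 45
    j = q % 45
    if 39 <= q:
        p = q * p
        q = q - data
    data = p > 29
    j = data // 45
    return q

12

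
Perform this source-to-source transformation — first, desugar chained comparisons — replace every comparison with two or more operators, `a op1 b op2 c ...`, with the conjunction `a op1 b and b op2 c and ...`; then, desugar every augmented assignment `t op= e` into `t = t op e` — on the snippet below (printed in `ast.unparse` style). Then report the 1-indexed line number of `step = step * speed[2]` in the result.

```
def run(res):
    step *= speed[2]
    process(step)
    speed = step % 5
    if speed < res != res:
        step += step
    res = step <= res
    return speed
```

Transformed code:
def run(res):
    step = step * speed[2]
    process(step)
    speed = step % 5
    if speed < res and res != res:
        step = step + step
    res = step <= res
    return speed

2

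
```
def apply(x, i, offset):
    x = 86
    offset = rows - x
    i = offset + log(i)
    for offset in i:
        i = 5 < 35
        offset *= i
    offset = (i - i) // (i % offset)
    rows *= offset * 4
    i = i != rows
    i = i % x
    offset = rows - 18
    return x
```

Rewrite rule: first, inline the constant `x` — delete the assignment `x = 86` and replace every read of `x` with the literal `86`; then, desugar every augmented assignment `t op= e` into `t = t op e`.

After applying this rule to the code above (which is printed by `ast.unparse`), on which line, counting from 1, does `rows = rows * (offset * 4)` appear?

Transformed code:
def apply(x, i, offset):
    offset = rows - 86
    i = offset + log(i)
    for offset in i:
        i = 5 < 35
        offset = offset * i
    offset = (i - i) // (i % offset)
    rows = rows * (offset * 4)
    i = i != rows
    i = i % 86
    offset = rows - 18
    return 86

8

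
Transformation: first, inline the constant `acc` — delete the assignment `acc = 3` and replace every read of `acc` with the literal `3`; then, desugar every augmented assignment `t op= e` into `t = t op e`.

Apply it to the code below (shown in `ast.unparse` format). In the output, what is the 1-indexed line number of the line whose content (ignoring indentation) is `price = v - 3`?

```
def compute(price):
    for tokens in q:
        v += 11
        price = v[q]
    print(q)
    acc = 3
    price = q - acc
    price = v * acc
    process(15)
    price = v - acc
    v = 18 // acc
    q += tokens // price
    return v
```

Transformed code:
def compute(price):
    for tokens in q:
        v = v + 11
        price = v[q]
    print(q)
    price = q - 3
    price = v * 3
    process(15)
    price = v - 3
    v = 18 // 3
    q = q + tokens // price
    return v

9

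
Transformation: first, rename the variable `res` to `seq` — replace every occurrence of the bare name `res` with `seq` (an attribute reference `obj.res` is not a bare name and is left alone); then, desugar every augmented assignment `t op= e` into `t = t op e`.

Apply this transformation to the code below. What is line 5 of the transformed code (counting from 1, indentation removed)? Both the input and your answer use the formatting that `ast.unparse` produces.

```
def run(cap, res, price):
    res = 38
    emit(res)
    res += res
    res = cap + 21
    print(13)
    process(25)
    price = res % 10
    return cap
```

Transformed code:
def run(cap, seq, price):
    seq = 38
    emit(seq)
    seq = seq + seq
    seq = cap + 21
    print(13)
    process(25)
    price = seq % 10
    return cap

seq = cap + 21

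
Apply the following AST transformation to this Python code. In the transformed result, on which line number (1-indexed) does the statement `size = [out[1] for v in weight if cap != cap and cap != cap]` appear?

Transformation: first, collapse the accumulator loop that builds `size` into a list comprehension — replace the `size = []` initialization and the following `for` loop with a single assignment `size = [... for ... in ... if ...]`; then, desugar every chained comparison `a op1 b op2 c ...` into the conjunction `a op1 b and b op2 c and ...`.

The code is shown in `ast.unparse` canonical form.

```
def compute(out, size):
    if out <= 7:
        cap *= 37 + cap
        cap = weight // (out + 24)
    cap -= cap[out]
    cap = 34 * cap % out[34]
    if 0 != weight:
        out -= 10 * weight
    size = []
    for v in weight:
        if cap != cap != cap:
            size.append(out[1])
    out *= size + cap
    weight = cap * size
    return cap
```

Transformed code:
def compute(out, size):
    if out <= 7:
        cap *= 37 + cap
        cap = weight // (out + 24)
    cap -= cap[out]
    cap = 34 * cap % out[34]
    if 0 != weight:
        out -= 10 * weight
    size = [out[1] for v in weight if cap != cap and cap != cap]
    out *= size + cap
    weight = cap * size
    return cap

9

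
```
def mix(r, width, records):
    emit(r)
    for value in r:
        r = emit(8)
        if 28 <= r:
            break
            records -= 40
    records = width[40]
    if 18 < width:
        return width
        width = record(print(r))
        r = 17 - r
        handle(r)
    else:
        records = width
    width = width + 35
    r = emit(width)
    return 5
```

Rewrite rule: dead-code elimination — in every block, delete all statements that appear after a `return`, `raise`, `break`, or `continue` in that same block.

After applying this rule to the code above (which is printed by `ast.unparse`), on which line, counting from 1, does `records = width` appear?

Transformed code:
def mix(r, width, records):
    emit(r)
    for value in r:
        r = emit(8)
        if 28 <= r:
            break
    records = width[40]
    if 18 < width:
        return width
    else:
        records = width
    width = width + 35
    r = emit(width)
    return 5

11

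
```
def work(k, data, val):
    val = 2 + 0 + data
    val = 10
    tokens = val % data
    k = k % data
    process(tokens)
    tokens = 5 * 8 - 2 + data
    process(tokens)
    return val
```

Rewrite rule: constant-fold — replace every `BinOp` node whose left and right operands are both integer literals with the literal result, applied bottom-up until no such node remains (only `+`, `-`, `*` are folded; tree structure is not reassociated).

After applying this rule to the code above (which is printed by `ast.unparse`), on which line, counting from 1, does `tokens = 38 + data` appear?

7

Transformed code:
def work(k, data, val):
    val = 2 + data
    val = 10
    tokens = val % data
    k = k % data
    process(tokens)
    tokens = 38 + data
    process(tokens)
    return val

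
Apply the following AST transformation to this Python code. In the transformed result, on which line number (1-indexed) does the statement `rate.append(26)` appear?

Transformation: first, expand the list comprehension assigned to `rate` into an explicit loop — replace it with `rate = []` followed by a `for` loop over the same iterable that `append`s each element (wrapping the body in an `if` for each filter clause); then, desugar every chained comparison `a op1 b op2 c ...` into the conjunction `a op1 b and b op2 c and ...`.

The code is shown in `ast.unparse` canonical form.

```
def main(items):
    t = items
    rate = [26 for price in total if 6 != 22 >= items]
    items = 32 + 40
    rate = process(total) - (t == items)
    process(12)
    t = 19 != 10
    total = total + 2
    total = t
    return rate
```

Transformed code:
def main(items):
    t = items
    rate = []
    for price in total:
        if 6 != 22 and 22 >= items:
            rate.append(26)
    items = 32 + 40
    rate = process(total) - (t == items)
    process(12)
    t = 19 != 10
    total = total + 2
    total = t
    return rate

6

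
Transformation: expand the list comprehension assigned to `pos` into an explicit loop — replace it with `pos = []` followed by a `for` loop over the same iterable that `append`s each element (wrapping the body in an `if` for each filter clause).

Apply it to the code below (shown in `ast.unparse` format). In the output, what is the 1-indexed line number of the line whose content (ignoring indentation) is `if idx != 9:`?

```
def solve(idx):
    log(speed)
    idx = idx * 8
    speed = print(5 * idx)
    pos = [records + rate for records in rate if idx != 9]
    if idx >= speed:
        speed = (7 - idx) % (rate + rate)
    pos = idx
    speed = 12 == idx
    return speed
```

7

Transformed code:
def solve(idx):
    log(speed)
    idx = idx * 8
    speed = print(5 * idx)
    pos = []
    for records in rate:
        if idx != 9:
            pos.append(records + rate)
    if idx >= speed:
        speed = (7 - idx) % (rate + rate)
    pos = idx
    speed = 12 == idx
    return speed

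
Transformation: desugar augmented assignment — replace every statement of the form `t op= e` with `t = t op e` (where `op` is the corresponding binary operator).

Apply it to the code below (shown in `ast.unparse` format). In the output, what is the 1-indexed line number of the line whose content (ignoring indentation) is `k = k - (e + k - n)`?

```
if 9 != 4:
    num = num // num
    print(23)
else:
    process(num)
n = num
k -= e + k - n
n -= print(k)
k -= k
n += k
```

7

Transformed code:
if 9 != 4:
    num = num // num
    print(23)
else:
    process(num)
n = num
k = k - (e + k - n)
n = n - print(k)
k = k - k
n = n + k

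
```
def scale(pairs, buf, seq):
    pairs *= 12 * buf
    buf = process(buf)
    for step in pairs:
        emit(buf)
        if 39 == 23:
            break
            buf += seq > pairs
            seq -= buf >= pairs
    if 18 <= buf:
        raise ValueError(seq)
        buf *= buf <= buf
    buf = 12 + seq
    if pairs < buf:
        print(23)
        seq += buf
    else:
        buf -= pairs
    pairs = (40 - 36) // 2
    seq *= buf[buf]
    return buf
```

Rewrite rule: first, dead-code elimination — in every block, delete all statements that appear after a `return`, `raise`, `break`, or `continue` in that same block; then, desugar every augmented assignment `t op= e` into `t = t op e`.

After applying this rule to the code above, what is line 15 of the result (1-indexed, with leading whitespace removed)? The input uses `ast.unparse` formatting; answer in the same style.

buf = buf - pairs

Transformed code:
def scale(pairs, buf, seq):
    pairs = pairs * (12 * buf)
    buf = process(buf)
    for step in pairs:
        emit(buf)
        if 39 == 23:
            break
    if 18 <= buf:
        raise ValueError(seq)
    buf = 12 + seq
    if pairs < buf:
        print(23)
        seq = seq + buf
    else:
        buf = buf - pairs
    pairs = (40 - 36) // 2
    seq = seq * buf[buf]
    return buf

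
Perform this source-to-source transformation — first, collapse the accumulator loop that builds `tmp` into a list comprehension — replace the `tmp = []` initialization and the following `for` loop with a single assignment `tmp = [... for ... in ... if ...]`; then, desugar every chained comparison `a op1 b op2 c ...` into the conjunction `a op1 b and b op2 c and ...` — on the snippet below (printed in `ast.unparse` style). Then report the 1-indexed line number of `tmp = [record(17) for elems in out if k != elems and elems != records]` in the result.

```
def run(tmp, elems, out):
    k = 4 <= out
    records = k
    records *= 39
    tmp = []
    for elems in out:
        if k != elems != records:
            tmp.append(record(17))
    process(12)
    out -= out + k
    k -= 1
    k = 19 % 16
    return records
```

5

Transformed code:
def run(tmp, elems, out):
    k = 4 <= out
    records = k
    records *= 39
    tmp = [record(17) for elems in out if k != elems and elems != records]
    process(12)
    out -= out + k
    k -= 1
    k = 19 % 16
    return records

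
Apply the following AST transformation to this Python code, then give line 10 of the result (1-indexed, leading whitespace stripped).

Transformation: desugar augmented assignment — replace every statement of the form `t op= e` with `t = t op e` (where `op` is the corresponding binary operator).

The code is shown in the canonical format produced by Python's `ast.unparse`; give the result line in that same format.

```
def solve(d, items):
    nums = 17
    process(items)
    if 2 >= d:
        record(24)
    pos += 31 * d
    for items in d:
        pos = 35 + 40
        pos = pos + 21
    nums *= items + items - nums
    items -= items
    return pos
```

Transformed code:
def solve(d, items):
    nums = 17
    process(items)
    if 2 >= d:
        record(24)
    pos = pos + 31 * d
    for items in d:
        pos = 35 + 40
        pos = pos + 21
    nums = nums * (items + items - nums)
    items = items - items
    return pos

nums = nums * (items + items - nums)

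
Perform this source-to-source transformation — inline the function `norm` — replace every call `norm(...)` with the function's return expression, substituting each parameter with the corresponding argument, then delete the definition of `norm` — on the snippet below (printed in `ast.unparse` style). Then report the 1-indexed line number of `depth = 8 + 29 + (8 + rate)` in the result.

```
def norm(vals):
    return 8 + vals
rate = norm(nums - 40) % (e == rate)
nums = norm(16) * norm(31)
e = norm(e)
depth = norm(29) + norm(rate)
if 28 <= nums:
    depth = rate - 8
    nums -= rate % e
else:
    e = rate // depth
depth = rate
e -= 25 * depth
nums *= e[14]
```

Transformed code:
rate = (8 + (nums - 40)) % (e == rate)
nums = (8 + 16) * (8 + 31)
e = 8 + e
depth = 8 + 29 + (8 + rate)
if 28 <= nums:
    depth = rate - 8
    nums -= rate % e
else:
    e = rate // depth
depth = rate
e -= 25 * depth
nums *= e[14]

4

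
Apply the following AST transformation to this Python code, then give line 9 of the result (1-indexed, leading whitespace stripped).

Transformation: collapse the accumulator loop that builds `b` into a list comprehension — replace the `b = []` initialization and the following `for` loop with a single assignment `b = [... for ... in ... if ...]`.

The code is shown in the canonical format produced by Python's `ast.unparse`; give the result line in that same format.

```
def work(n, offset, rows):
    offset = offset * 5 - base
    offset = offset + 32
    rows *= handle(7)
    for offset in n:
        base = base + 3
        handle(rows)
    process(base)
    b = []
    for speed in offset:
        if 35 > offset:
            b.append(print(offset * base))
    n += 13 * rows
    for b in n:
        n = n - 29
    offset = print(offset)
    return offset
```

Transformed code:
def work(n, offset, rows):
    offset = offset * 5 - base
    offset = offset + 32
    rows *= handle(7)
    for offset in n:
        base = base + 3
        handle(rows)
    process(base)
    b = [print(offset * base) for speed in offset if 35 > offset]
    n += 13 * rows
    for b in n:
        n = n - 29
    offset = print(offset)
    return offset

b = [print(offset * base) for speed in offset if 35 > offset]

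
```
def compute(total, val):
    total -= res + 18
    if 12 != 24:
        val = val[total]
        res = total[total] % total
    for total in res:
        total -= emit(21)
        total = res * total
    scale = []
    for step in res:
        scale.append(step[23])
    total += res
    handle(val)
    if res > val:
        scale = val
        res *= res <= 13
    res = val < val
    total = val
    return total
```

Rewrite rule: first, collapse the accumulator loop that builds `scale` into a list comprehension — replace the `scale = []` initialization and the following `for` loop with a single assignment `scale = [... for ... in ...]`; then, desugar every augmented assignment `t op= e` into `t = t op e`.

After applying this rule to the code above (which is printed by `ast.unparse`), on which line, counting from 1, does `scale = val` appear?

13

Transformed code:
def compute(total, val):
    total = total - (res + 18)
    if 12 != 24:
        val = val[total]
        res = total[total] % total
    for total in res:
        total = total - emit(21)
        total = res * total
    scale = [step[23] for step in res]
    total = total + res
    handle(val)
    if res > val:
        scale = val
        res = res * (res <= 13)
    res = val < val
    total = val
    return total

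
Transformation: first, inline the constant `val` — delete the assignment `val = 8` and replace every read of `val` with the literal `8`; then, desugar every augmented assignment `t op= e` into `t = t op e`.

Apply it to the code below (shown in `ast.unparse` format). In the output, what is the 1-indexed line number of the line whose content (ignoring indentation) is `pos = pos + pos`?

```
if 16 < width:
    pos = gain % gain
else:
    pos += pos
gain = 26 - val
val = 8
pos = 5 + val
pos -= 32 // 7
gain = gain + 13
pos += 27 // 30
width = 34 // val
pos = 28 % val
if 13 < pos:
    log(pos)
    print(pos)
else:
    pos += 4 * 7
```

Transformed code:
if 16 < width:
    pos = gain % gain
else:
    pos = pos + pos
gain = 26 - 8
pos = 5 + 8
pos = pos - 32 // 7
gain = gain + 13
pos = pos + 27 // 30
width = 34 // 8
pos = 28 % 8
if 13 < pos:
    log(pos)
    print(pos)
else:
    pos = pos + 4 * 7

4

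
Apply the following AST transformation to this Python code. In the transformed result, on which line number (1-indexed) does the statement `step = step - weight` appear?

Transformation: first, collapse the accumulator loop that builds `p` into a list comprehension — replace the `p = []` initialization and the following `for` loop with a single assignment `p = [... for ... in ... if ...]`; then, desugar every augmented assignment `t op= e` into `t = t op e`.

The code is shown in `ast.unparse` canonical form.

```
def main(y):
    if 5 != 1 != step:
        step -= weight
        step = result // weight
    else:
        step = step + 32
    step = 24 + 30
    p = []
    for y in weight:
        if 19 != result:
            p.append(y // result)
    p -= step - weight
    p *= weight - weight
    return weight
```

3

Transformed code:
def main(y):
    if 5 != 1 != step:
        step = step - weight
        step = result // weight
    else:
        step = step + 32
    step = 24 + 30
    p = [y // result for y in weight if 19 != result]
    p = p - (step - weight)
    p = p * (weight - weight)
    return weight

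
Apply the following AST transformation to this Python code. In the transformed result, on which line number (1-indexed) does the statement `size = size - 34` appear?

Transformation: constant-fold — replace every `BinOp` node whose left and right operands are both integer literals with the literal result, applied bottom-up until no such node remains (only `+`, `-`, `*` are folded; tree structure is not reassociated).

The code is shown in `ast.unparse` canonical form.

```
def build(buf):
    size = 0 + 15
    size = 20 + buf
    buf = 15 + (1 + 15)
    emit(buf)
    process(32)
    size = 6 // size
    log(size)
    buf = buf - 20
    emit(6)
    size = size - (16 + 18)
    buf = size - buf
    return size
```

Transformed code:
def build(buf):
    size = 15
    size = 20 + buf
    buf = 31
    emit(buf)
    process(32)
    size = 6 // size
    log(size)
    buf = buf - 20
    emit(6)
    size = size - 34
    buf = size - buf
    return size

11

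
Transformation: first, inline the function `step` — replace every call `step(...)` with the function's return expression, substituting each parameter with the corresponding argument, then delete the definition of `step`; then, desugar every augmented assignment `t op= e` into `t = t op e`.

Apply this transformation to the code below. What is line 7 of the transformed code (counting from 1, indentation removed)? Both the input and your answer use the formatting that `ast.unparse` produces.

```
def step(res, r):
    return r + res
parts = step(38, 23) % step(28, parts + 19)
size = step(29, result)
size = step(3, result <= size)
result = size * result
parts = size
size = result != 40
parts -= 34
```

Transformed code:
parts = (23 + 38) % (parts + 19 + 28)
size = result + 29
size = (result <= size) + 3
result = size * result
parts = size
size = result != 40
parts = parts - 34

parts = parts - 34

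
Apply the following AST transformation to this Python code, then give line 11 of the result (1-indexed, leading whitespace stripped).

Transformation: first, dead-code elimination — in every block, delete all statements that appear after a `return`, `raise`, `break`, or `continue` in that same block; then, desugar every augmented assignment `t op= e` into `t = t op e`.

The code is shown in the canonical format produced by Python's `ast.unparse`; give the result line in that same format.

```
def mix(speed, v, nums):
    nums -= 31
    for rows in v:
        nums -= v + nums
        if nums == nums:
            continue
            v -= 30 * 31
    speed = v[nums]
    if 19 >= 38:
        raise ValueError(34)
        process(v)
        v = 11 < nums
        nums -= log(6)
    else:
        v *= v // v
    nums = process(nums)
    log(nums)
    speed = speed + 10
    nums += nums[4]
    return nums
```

Transformed code:
def mix(speed, v, nums):
    nums = nums - 31
    for rows in v:
        nums = nums - (v + nums)
        if nums == nums:
            continue
    speed = v[nums]
    if 19 >= 38:
        raise ValueError(34)
    else:
        v = v * (v // v)
    nums = process(nums)
    log(nums)
    speed = speed + 10
    nums = nums + nums[4]
    return nums

v = v * (v // v)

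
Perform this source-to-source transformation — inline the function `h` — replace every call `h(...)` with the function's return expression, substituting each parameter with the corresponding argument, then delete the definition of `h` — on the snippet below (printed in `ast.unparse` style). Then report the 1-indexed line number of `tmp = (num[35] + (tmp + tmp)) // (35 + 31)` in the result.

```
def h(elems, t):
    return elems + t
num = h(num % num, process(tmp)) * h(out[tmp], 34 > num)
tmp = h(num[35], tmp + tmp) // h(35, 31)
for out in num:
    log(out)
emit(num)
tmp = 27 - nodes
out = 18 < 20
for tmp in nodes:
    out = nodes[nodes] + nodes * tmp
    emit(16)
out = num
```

Transformed code:
num = (num % num + process(tmp)) * (out[tmp] + (34 > num))
tmp = (num[35] + (tmp + tmp)) // (35 + 31)
for out in num:
    log(out)
emit(num)
tmp = 27 - nodes
out = 18 < 20
for tmp in nodes:
    out = nodes[nodes] + nodes * tmp
    emit(16)
out = num

2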